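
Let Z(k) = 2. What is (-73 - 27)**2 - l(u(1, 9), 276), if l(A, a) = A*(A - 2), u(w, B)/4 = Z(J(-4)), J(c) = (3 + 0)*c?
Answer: 9952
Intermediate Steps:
J(c) = 3*c
u(w, B) = 8 (u(w, B) = 4*2 = 8)
l(A, a) = A*(-2 + A)
(-73 - 27)**2 - l(u(1, 9), 276) = (-73 - 27)**2 - 8*(-2 + 8) = (-100)**2 - 8*6 = 10000 - 1*48 = 10000 - 48 = 9952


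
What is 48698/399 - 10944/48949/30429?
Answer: 127926213206/1048144937 ≈ 122.05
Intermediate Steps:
48698/399 - 10944/48949/30429 = 48698*(1/399) - 10944*1/48949*(1/30429) = 48698/399 - 10944/48949*1/30429 = 48698/399 - 1216/165496569 = 127926213206/1048144937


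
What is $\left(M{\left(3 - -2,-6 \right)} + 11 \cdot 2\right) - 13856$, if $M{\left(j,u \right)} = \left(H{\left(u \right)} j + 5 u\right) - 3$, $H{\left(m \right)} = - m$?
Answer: $-13837$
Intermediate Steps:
$M{\left(j,u \right)} = -3 + 5 u - j u$ ($M{\left(j,u \right)} = \left(- u j + 5 u\right) - 3 = \left(- j u + 5 u\right) - 3 = \left(5 u - j u\right) - 3 = -3 + 5 u - j u$)
$\left(M{\left(3 - -2,-6 \right)} + 11 \cdot 2\right) - 13856 = \left(\left(-3 + 5 \left(-6\right) - \left(3 - -2\right) \left(-6\right)\right) + 11 \cdot 2\right) - 13856 = \left(\left(-3 - 30 - \left(3 + 2\right) \left(-6\right)\right) + 22\right) - 13856 = \left(\left(-3 - 30 - 5 \left(-6\right)\right) + 22\right) - 13856 = \left(\left(-3 - 30 + 30\right) + 22\right) - 13856 = \left(-3 + 22\right) - 13856 = 19 - 13856 = -13837$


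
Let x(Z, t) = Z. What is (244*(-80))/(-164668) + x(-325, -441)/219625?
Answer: 6047947/51664585 ≈ 0.11706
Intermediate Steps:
(244*(-80))/(-164668) + x(-325, -441)/219625 = (244*(-80))/(-164668) - 325/219625 = -19520*(-1/164668) - 325*1/219625 = 4880/41167 - 13/8785 = 6047947/51664585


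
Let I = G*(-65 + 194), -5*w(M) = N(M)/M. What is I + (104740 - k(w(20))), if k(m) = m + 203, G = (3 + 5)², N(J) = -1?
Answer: 11279299/100 ≈ 1.1279e+5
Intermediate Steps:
G = 64 (G = 8² = 64)
w(M) = 1/(5*M) (w(M) = -(-1)/(5*M) = 1/(5*M))
k(m) = 203 + m
I = 8256 (I = 64*(-65 + 194) = 64*129 = 8256)
I + (104740 - k(w(20))) = 8256 + (104740 - (203 + (⅕)/20)) = 8256 + (104740 - (203 + (⅕)*(1/20))) = 8256 + (104740 - (203 + 1/100)) = 8256 + (104740 - 1*20301/100) = 8256 + (104740 - 20301/100) = 8256 + 10453699/100 = 11279299/100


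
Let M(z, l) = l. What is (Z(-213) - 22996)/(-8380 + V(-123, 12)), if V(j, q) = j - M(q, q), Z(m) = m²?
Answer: -1721/655 ≈ -2.6275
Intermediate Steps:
V(j, q) = j - q
(Z(-213) - 22996)/(-8380 + V(-123, 12)) = ((-213)² - 22996)/(-8380 + (-123 - 1*12)) = (45369 - 22996)/(-8380 + (-123 - 12)) = 22373/(-8380 - 135) = 22373/(-8515) = 22373*(-1/8515) = -1721/655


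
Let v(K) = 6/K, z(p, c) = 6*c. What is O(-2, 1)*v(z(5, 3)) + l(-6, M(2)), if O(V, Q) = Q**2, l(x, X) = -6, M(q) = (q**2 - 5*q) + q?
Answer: -17/3 ≈ -5.6667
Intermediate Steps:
M(q) = q**2 - 4*q
O(-2, 1)*v(z(5, 3)) + l(-6, M(2)) = 1**2*(6/((6*3))) - 6 = 1*(6/18) - 6 = 1*(6*(1/18)) - 6 = 1*(1/3) - 6 = 1/3 - 6 = -17/3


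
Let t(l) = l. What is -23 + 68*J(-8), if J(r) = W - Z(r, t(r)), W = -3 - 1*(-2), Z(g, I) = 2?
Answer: -227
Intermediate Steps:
W = -1 (W = -3 + 2 = -1)
J(r) = -3 (J(r) = -1 - 1*2 = -1 - 2 = -3)
-23 + 68*J(-8) = -23 + 68*(-3) = -23 - 204 = -227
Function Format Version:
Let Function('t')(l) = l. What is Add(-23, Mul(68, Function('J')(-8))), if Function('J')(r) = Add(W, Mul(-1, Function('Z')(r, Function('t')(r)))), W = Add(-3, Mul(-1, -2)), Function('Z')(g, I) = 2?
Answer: -227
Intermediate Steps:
W = -1 (W = Add(-3, 2) = -1)
Function('J')(r) = -3 (Function('J')(r) = Add(-1, Mul(-1, 2)) = Add(-1, -2) = -3)
Add(-23, Mul(68, Function('J')(-8))) = Add(-23, Mul(68, -3)) = Add(-23, -204) = -227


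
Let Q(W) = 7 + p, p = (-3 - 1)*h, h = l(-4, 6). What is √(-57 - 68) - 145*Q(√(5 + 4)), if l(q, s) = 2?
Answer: 145 + 5*I*√5 ≈ 145.0 + 11.18*I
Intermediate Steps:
h = 2
p = -8 (p = (-3 - 1)*2 = -4*2 = -8)
Q(W) = -1 (Q(W) = 7 - 8 = -1)
√(-57 - 68) - 145*Q(√(5 + 4)) = √(-57 - 68) - 145*(-1) = √(-125) + 145 = 5*I*√5 + 145 = 145 + 5*I*√5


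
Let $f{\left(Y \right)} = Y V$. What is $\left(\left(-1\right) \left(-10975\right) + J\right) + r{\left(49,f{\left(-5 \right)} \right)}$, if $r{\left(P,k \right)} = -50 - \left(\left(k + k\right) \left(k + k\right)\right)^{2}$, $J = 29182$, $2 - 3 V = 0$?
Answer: $\frac{3088667}{81} \approx 38132.0$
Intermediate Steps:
$V = \frac{2}{3}$ ($V = \frac{2}{3} - 0 = \frac{2}{3} + 0 = \frac{2}{3} \approx 0.66667$)
$f{\left(Y \right)} = \frac{2 Y}{3}$ ($f{\left(Y \right)} = Y \frac{2}{3} = \frac{2 Y}{3}$)
$r{\left(P,k \right)} = -50 - 16 k^{4}$ ($r{\left(P,k \right)} = -50 - \left(2 k 2 k\right)^{2} = -50 - \left(4 k^{2}\right)^{2} = -50 - 16 k^{4}$)
$\left(\left(-1\right) \left(-10975\right) + J\right) + r{\left(49,f{\left(-5 \right)} \right)} = \left(\left(-1\right) \left(-10975\right) + 29182\right) - \left(50 + 16 \left(\frac{2}{3} \left(-5\right)\right)^{4}\right) = \left(10975 + 29182\right) - \left(50 + 16 \left(- \frac{10}{3}\right)^{4}\right) = 40157 - \frac{164050}{81} = \frac{3088667}{81}$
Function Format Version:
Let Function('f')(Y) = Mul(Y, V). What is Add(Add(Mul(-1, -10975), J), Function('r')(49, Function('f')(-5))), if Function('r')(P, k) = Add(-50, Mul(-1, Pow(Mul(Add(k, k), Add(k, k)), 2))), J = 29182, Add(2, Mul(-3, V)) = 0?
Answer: Rational(3088667, 81) ≈ 38132.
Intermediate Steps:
V = Rational(2, 3) (V = Add(Rational(2, 3), Mul(Rational(-1, 3), 0)) = Add(Rational(2, 3), 0) = Rational(2, 3) ≈ 0.66667)
Function('f')(Y) = Mul(Rational(2, 3), Y) (Function('f')(Y) = Mul(Y, Rational(2, 3)) = Mul(Rational(2, 3), Y))
Function('r')(P, k) = Add(-50, Mul(-16, Pow(k, 4))) (Function('r')(P, k) = Add(-50, Mul(-1, Pow(Mul(Mul(2, k), Mul(2, k)), 2))) = Add(-50, Mul(-1, Pow(Mul(4, Pow(k, 2)), 2))) = Add(-50, Mul(-1, Mul(16, Pow(k, 4)))) = Add(-50, Mul(-16, Pow(k, 4))))
Add(Add(Mul(-1, -10975), J), Function('r')(49, Function('f')(-5))) = Add(Add(Mul(-1, -10975), 29182), Add(-50, Mul(-16, Pow(Mul(Rational(2, 3), -5), 4)))) = Add(Add(10975, 29182), Add(-50, Mul(-16, Pow(Rational(-10, 3), 4)))) = Add(40157, Add(-50, Mul(-16, Rational(10000, 81)))) = Add(40157, Add(-50, Rational(-160000, 81))) = Add(40157, Rational(-164050, 81)) = Rational(3088667, 81)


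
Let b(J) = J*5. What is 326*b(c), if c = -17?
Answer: -27710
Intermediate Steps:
b(J) = 5*J
326*b(c) = 326*(5*(-17)) = 326*(-85) = -27710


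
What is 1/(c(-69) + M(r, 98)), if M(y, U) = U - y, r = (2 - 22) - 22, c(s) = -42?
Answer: 1/98 ≈ 0.010204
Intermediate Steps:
r = -42 (r = -20 - 22 = -42)
1/(c(-69) + M(r, 98)) = 1/(-42 + (98 - 1*(-42))) = 1/(-42 + (98 + 42)) = 1/(-42 + 140) = 1/98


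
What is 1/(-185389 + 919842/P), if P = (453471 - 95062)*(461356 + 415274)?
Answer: -52365346945/9707959304633298 ≈ -5.3941e-6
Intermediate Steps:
P = 314192081670 (P = 358409*876630 = 314192081670)
1/(-185389 + 919842/P) = 1/(-185389 + 919842/314192081670) = 1/(-185389 + 919842*(1/314192081670)) = 1/(-185389 + 153307/52365346945) = 1/(-9707959304633298/52365346945) = -52365346945/9707959304633298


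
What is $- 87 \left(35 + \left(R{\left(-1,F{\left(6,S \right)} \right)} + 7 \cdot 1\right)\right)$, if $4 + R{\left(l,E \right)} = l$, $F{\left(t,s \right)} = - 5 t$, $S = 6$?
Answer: $-3219$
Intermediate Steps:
$R{\left(l,E \right)} = -4 + l$
$- 87 \left(35 + \left(R{\left(-1,F{\left(6,S \right)} \right)} + 7 \cdot 1\right)\right) = - 87 \left(35 + \left(\left(-4 - 1\right) + 7 \cdot 1\right)\right) = - 87 \left(35 + \left(-5 + 7\right)\right) = - 87 \left(35 + 2\right) = \left(-87\right) 37 = -3219$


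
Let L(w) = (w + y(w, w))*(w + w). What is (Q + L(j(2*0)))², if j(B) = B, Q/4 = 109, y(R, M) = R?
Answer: 190096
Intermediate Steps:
Q = 436 (Q = 4*109 = 436)
L(w) = 4*w² (L(w) = (w + w)*(w + w) = (2*w)*(2*w) = 4*w²)
(Q + L(j(2*0)))² = (436 + 4*(2*0)²)² = (436 + 4*0²)² = (436 + 4*0)² = (436 + 0)² = 436² = 190096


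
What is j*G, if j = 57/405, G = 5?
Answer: 19/27 ≈ 0.70370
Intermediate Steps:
j = 19/135 (j = 57*(1/405) = 19/135 ≈ 0.14074)
j*G = (19/135)*5 = 19/27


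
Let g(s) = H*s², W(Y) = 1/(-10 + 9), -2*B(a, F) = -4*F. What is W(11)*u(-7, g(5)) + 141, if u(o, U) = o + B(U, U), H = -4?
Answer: 348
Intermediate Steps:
B(a, F) = 2*F (B(a, F) = -(-2)*F = 2*F)
W(Y) = -1 (W(Y) = 1/(-1) = -1)
g(s) = -4*s²
u(o, U) = o + 2*U
W(11)*u(-7, g(5)) + 141 = -(-7 + 2*(-4*5²)) + 141 = -(-7 + 2*(-4*25)) + 141 = -(-7 + 2*(-100)) + 141 = -(-7 - 200) + 141 = -1*(-207) + 141 = 207 + 141 = 348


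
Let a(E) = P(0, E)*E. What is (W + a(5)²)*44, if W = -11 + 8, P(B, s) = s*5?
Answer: 687368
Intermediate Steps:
P(B, s) = 5*s
a(E) = 5*E² (a(E) = (5*E)*E = 5*E²)
W = -3
(W + a(5)²)*44 = (-3 + (5*5²)²)*44 = (-3 + (5*25)²)*44 = (-3 + 125²)*44 = (-3 + 15625)*44 = 15622*44 = 687368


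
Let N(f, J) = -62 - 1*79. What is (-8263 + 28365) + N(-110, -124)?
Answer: 19961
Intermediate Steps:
N(f, J) = -141 (N(f, J) = -62 - 79 = -141)
(-8263 + 28365) + N(-110, -124) = (-8263 + 28365) - 141 = 20102 - 141 = 19961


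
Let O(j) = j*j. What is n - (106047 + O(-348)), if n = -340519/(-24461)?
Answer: -5556000092/24461 ≈ -2.2714e+5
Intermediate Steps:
O(j) = j**2
n = 340519/24461 (n = -340519*(-1/24461) = 340519/24461 ≈ 13.921)
n - (106047 + O(-348)) = 340519/24461 - (106047 + (-348)**2) = 340519/24461 - (106047 + 121104) = 340519/24461 - 1*227151 = 340519/24461 - 227151 = -5556000092/24461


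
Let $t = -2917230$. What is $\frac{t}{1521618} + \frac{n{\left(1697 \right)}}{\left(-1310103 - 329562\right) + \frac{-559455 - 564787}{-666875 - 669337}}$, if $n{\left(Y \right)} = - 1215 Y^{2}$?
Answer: $\frac{592310411405991919685}{277814342065165507} \approx 2132.0$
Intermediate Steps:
$\frac{t}{1521618} + \frac{n{\left(1697 \right)}}{\left(-1310103 - 329562\right) + \frac{-559455 - 564787}{-666875 - 669337}} = - \frac{2917230}{1521618} + \frac{\left(-1215\right) 1697^{2}}{\left(-1310103 - 329562\right) + \frac{-559455 - 564787}{-666875 - 669337}} = \left(-2917230\right) \frac{1}{1521618} + \frac{\left(-1215\right) 2879809}{-1639665 - \frac{1124242}{-1336212}} = - \frac{486205}{253603} - \frac{3498967935}{-1639665 - - \frac{562121}{668106}} = - \frac{486205}{253603} - \frac{3498967935}{-1639665 + \frac{562121}{668106}} = - \frac{486205}{253603} - \frac{3498967935}{- \frac{1095469462369}{668106}} = - \frac{486205}{253603} - - \frac{2337681471181110}{1095469462369} = - \frac{486205}{253603} + \frac{2337681471181110}{1095469462369} = \frac{592310411405991919685}{277814342065165507}$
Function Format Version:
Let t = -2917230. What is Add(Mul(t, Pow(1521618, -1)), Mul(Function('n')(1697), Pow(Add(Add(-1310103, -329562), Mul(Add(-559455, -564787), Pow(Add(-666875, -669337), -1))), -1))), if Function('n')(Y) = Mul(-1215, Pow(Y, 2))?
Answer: Rational(592310411405991919685, 277814342065165507) ≈ 2132.0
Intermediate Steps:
Add(Mul(t, Pow(1521618, -1)), Mul(Function('n')(1697), Pow(Add(Add(-1310103, -329562), Mul(Add(-559455, -564787), Pow(Add(-666875, -669337), -1))), -1))) = Add(Mul(-2917230, Pow(1521618, -1)), Mul(Mul(-1215, Pow(1697, 2)), Pow(Add(Add(-1310103, -329562), Mul(Add(-559455, -564787), Pow(Add(-666875, -669337), -1))), -1))) = Add(Mul(-2917230, Rational(1, 1521618)), Mul(Mul(-1215, 2879809), Pow(Add(-1639665, Mul(-1124242, Pow(-1336212, -1))), -1))) = Add(Rational(-486205, 253603), Mul(-3498967935, Pow(Add(-1639665, Mul(-1124242, Rational(-1, 1336212))), -1))) = Add(Rational(-486205, 253603), Mul(-3498967935, Pow(Add(-1639665, Rational(562121, 668106)), -1))) = Add(Rational(-486205, 253603), Mul(-3498967935, Pow(Rational(-1095469462369, 668106), -1))) = Add(Rational(-486205, 253603), Mul(-3498967935, Rational(-668106, 1095469462369))) = Add(Rational(-486205, 253603), Rational(2337681471181110, 1095469462369)) = Rational(592310411405991919685, 277814342065165507)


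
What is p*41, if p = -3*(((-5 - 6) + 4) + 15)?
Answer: -984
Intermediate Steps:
p = -24 (p = -3*((-11 + 4) + 15) = -3*(-7 + 15) = -3*8 = -24)
p*41 = -24*41 = -984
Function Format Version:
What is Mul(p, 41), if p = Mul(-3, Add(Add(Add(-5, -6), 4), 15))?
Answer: -984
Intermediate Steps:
p = -24 (p = Mul(-3, Add(Add(-11, 4), 15)) = Mul(-3, Add(-7, 15)) = Mul(-3, 8) = -24)
Mul(p, 41) = Mul(-24, 41) = -984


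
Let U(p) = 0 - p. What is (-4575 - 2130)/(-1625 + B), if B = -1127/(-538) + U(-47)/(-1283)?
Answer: 925630614/224048419 ≈ 4.1314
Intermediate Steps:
U(p) = -p
B = 1420655/690254 (B = -1127/(-538) - 1*(-47)/(-1283) = -1127*(-1/538) + 47*(-1/1283) = 1127/538 - 47/1283 = 1420655/690254 ≈ 2.0582)
(-4575 - 2130)/(-1625 + B) = (-4575 - 2130)/(-1625 + 1420655/690254) = -6705/(-1120242095/690254) = -6705*(-690254/1120242095) = 925630614/224048419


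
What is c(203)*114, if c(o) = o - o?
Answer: 0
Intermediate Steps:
c(o) = 0
c(203)*114 = 0*114 = 0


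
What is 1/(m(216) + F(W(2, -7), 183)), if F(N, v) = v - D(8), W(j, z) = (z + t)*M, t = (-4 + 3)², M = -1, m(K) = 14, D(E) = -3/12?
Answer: 4/789 ≈ 0.0050697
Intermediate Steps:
D(E) = -¼ (D(E) = -3*1/12 = -¼)
t = 1 (t = (-1)² = 1)
W(j, z) = -1 - z (W(j, z) = (z + 1)*(-1) = (1 + z)*(-1) = -1 - z)
F(N, v) = ¼ + v (F(N, v) = v - 1*(-¼) = v + ¼ = ¼ + v)
1/(m(216) + F(W(2, -7), 183)) = 1/(14 + (¼ + 183)) = 1/(14 + 733/4) = 1/(789/4) = 4/789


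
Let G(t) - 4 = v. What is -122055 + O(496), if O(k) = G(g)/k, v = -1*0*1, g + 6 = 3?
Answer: -15134819/124 ≈ -1.2206e+5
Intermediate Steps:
g = -3 (g = -6 + 3 = -3)
v = 0 (v = 0*1 = 0)
G(t) = 4 (G(t) = 4 + 0 = 4)
O(k) = 4/k
-122055 + O(496) = -122055 + 4/496 = -122055 + 4*(1/496) = -122055 + 1/124 = -15134819/124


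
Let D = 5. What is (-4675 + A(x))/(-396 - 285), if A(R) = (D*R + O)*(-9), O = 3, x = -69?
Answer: 1597/681 ≈ 2.3451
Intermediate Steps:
A(R) = -27 - 45*R (A(R) = (5*R + 3)*(-9) = (3 + 5*R)*(-9) = -27 - 45*R)
(-4675 + A(x))/(-396 - 285) = (-4675 + (-27 - 45*(-69)))/(-396 - 285) = (-4675 + (-27 + 3105))/(-681) = (-4675 + 3078)*(-1/681) = -1597*(-1/681) = 1597/681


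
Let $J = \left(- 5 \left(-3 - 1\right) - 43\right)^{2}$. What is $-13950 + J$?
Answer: $-13421$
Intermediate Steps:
$J = 529$ ($J = \left(- 5 \left(-3 - 1\right) - 43\right)^{2} = \left(\left(-5\right) \left(-4\right) - 43\right)^{2} = \left(20 - 43\right)^{2} = \left(-23\right)^{2} = 529$)
$-13950 + J = -13950 + 529 = -13421$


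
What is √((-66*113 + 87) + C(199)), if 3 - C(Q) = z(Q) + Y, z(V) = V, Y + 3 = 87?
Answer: I*√7651 ≈ 87.47*I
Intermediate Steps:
Y = 84 (Y = -3 + 87 = 84)
C(Q) = -81 - Q (C(Q) = 3 - (Q + 84) = 3 - (84 + Q) = 3 + (-84 - Q) = -81 - Q)
√((-66*113 + 87) + C(199)) = √((-66*113 + 87) + (-81 - 1*199)) = √((-7458 + 87) + (-81 - 199)) = √(-7371 - 280) = √(-7651) = I*√7651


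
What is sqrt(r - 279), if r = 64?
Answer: I*sqrt(215) ≈ 14.663*I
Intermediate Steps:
sqrt(r - 279) = sqrt(64 - 279) = sqrt(-215) = I*sqrt(215)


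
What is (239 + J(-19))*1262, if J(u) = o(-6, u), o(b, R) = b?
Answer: 294046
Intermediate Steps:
J(u) = -6
(239 + J(-19))*1262 = (239 - 6)*1262 = 233*1262 = 294046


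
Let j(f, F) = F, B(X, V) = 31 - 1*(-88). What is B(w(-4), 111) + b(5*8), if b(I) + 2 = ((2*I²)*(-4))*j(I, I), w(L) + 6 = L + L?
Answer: -511883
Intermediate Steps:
w(L) = -6 + 2*L (w(L) = -6 + (L + L) = -6 + 2*L)
B(X, V) = 119 (B(X, V) = 31 + 88 = 119)
b(I) = -2 - 8*I³ (b(I) = -2 + ((2*I²)*(-4))*I = -2 + (-8*I²)*I = -2 - 8*I³)
B(w(-4), 111) + b(5*8) = 119 + (-2 - 8*(5*8)³) = 119 + (-2 - 8*40³) = 119 + (-2 - 8*64000) = 119 + (-2 - 512000) = 119 - 512002 = -511883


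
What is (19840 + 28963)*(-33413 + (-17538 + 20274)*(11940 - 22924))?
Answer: -1468269342511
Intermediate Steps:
(19840 + 28963)*(-33413 + (-17538 + 20274)*(11940 - 22924)) = 48803*(-33413 + 2736*(-10984)) = 48803*(-33413 - 30052224) = 48803*(-30085637) = -1468269342511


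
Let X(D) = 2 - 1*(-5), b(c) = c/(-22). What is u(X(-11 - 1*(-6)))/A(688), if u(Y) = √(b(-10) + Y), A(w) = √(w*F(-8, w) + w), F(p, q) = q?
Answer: √26723554/1303588 ≈ 0.0039656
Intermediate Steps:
b(c) = -c/22 (b(c) = c*(-1/22) = -c/22)
A(w) = √(w + w²) (A(w) = √(w*w + w) = √(w² + w) = √(w + w²))
X(D) = 7 (X(D) = 2 + 5 = 7)
u(Y) = √(5/11 + Y) (u(Y) = √(-1/22*(-10) + Y) = √(5/11 + Y))
u(X(-11 - 1*(-6)))/A(688) = (√(55 + 121*7)/11)/(√(688*(1 + 688))) = (√(55 + 847)/11)/(√(688*689)) = (√902/11)/(√474032) = (√902/11)/((4*√29627)) = (√902/11)*(√29627/118508) = √26723554/1303588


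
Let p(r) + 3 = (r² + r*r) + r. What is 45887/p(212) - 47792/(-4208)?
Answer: 281188020/23695511 ≈ 11.867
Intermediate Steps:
p(r) = -3 + r + 2*r² (p(r) = -3 + ((r² + r*r) + r) = -3 + ((r² + r²) + r) = -3 + (2*r² + r) = -3 + (r + 2*r²) = -3 + r + 2*r²)
45887/p(212) - 47792/(-4208) = 45887/(-3 + 212 + 2*212²) - 47792/(-4208) = 45887/(-3 + 212 + 2*44944) - 47792*(-1/4208) = 45887/(-3 + 212 + 89888) + 2987/263 = 45887/90097 + 2987/263 = 281188020/23695511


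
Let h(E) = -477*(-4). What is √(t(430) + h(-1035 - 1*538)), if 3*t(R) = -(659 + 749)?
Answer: 2*√3237/3 ≈ 37.930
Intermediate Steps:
t(R) = -1408/3 (t(R) = (-(659 + 749))/3 = (-1*1408)/3 = (⅓)*(-1408) = -1408/3)
h(E) = 1908
√(t(430) + h(-1035 - 1*538)) = √(-1408/3 + 1908) = √(4316/3) = 2*√3237/3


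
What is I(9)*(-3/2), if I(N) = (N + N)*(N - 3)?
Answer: -162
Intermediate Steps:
I(N) = 2*N*(-3 + N) (I(N) = (2*N)*(-3 + N) = 2*N*(-3 + N))
I(9)*(-3/2) = (2*9*(-3 + 9))*(-3/2) = (2*9*6)*(-3*½) = 108*(-3/2) = -162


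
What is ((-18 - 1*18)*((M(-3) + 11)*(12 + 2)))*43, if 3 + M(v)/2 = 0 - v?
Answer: -238392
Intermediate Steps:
M(v) = -6 - 2*v (M(v) = -6 + 2*(0 - v) = -6 + 2*(-v) = -6 - 2*v)
((-18 - 1*18)*((M(-3) + 11)*(12 + 2)))*43 = ((-18 - 1*18)*(((-6 - 2*(-3)) + 11)*(12 + 2)))*43 = ((-18 - 18)*(((-6 + 6) + 11)*14))*43 = -36*(0 + 11)*14*43 = -396*14*43 = -36*154*43 = -5544*43 = -238392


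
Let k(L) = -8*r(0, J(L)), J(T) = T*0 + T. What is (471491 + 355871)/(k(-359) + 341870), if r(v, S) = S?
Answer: 413681/172371 ≈ 2.3999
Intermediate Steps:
J(T) = T (J(T) = 0 + T = T)
k(L) = -8*L
(471491 + 355871)/(k(-359) + 341870) = (471491 + 355871)/(-8*(-359) + 341870) = 827362/(2872 + 341870) = 827362/344742 = 827362*(1/344742) = 413681/172371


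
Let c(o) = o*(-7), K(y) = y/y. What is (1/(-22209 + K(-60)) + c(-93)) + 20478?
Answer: 469232831/22208 ≈ 21129.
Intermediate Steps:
K(y) = 1
c(o) = -7*o
(1/(-22209 + K(-60)) + c(-93)) + 20478 = (1/(-22209 + 1) - 7*(-93)) + 20478 = (1/(-22208) + 651) + 20478 = (-1/22208 + 651) + 20478 = 14457407/22208 + 20478 = 469232831/22208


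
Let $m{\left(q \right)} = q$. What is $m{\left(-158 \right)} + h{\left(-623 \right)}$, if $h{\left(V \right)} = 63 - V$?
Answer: $528$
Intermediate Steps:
$m{\left(-158 \right)} + h{\left(-623 \right)} = -158 + \left(63 - -623\right) = -158 + \left(63 + 623\right) = -158 + 686 = 528$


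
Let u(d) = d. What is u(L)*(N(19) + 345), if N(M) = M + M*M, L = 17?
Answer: 12325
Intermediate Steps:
N(M) = M + M²
u(L)*(N(19) + 345) = 17*(19*(1 + 19) + 345) = 17*(19*20 + 345) = 17*(380 + 345) = 17*725 = 12325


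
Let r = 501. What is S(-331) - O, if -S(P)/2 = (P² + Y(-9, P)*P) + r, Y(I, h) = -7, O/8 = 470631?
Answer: -3989806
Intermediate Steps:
O = 3765048 (O = 8*470631 = 3765048)
S(P) = -1002 - 2*P² + 14*P (S(P) = -2*((P² - 7*P) + 501) = -2*(501 + P² - 7*P) = -1002 - 2*P² + 14*P)
S(-331) - O = (-1002 - 2*(-331)² + 14*(-331)) - 1*3765048 = (-1002 - 2*109561 - 4634) - 3765048 = (-1002 - 219122 - 4634) - 3765048 = -224758 - 3765048 = -3989806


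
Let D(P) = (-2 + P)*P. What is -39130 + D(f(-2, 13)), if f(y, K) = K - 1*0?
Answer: -38987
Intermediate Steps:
f(y, K) = K (f(y, K) = K + 0 = K)
D(P) = P*(-2 + P)
-39130 + D(f(-2, 13)) = -39130 + 13*(-2 + 13) = -39130 + 13*11 = -39130 + 143 = -38987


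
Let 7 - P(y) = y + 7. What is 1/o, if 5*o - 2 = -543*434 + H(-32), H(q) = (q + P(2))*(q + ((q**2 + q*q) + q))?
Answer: -5/303116 ≈ -1.6495e-5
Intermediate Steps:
P(y) = -y (P(y) = 7 - (y + 7) = 7 - (7 + y) = 7 + (-7 - y) = -y)
H(q) = (-2 + q)*(2*q + 2*q**2) (H(q) = (q - 1*2)*(q + ((q**2 + q*q) + q)) = (q - 2)*(q + ((q**2 + q**2) + q)) = (-2 + q)*(q + (2*q**2 + q)) = (-2 + q)*(q + (q + 2*q**2)) = (-2 + q)*(2*q + 2*q**2))
o = -303116/5 (o = 2/5 + (-543*434 + 2*(-32)*(-2 + (-32)**2 - 1*(-32)))/5 = 2/5 + (-235662 + 2*(-32)*(-2 + 1024 + 32))/5 = 2/5 + (-235662 + 2*(-32)*1054)/5 = 2/5 + (-235662 - 67456)/5 = 2/5 + (1/5)*(-303118) = 2/5 - 303118/5 = -303116/5 ≈ -60623.)
1/o = 1/(-303116/5) = -5/303116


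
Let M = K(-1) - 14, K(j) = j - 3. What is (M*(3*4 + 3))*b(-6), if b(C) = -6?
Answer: 1620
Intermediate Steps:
K(j) = -3 + j
M = -18 (M = (-3 - 1) - 14 = -4 - 14 = -18)
(M*(3*4 + 3))*b(-6) = -18*(3*4 + 3)*(-6) = -18*(12 + 3)*(-6) = -18*15*(-6) = -270*(-6) = 1620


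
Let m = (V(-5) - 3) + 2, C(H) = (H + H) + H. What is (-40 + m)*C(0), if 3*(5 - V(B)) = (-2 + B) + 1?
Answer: 0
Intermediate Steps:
C(H) = 3*H (C(H) = 2*H + H = 3*H)
V(B) = 16/3 - B/3 (V(B) = 5 - ((-2 + B) + 1)/3 = 5 - (-1 + B)/3 = 5 + (⅓ - B/3) = 16/3 - B/3)
m = 6 (m = ((16/3 - ⅓*(-5)) - 3) + 2 = ((16/3 + 5/3) - 3) + 2 = (7 - 3) + 2 = 4 + 2 = 6)
(-40 + m)*C(0) = (-40 + 6)*(3*0) = -34*0 = 0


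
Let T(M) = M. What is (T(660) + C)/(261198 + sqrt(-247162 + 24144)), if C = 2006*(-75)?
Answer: -19562424210/34112309111 + 74895*I*sqrt(223018)/34112309111 ≈ -0.57347 + 0.0010368*I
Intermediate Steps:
C = -150450
(T(660) + C)/(261198 + sqrt(-247162 + 24144)) = (660 - 150450)/(261198 + sqrt(-247162 + 24144)) = -149790/(261198 + sqrt(-223018)) = -149790/(261198 + I*sqrt(223018))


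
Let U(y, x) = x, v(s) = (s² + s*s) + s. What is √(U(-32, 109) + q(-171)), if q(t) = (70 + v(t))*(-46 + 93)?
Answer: 4*√171501 ≈ 1656.5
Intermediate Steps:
v(s) = s + 2*s² (v(s) = (s² + s²) + s = 2*s² + s = s + 2*s²)
q(t) = 3290 + 47*t*(1 + 2*t) (q(t) = (70 + t*(1 + 2*t))*(-46 + 93) = (70 + t*(1 + 2*t))*47 = 3290 + 47*t*(1 + 2*t))
√(U(-32, 109) + q(-171)) = √(109 + (3290 + 47*(-171)*(1 + 2*(-171)))) = √(109 + (3290 + 47*(-171)*(1 - 342))) = √(109 + (3290 + 47*(-171)*(-341))) = √(109 + (3290 + 2740617)) = √(109 + 2743907) = √2744016 = 4*√171501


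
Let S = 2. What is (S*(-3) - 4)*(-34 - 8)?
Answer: 420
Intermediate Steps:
(S*(-3) - 4)*(-34 - 8) = (2*(-3) - 4)*(-34 - 8) = (-6 - 4)*(-42) = -10*(-42) = 420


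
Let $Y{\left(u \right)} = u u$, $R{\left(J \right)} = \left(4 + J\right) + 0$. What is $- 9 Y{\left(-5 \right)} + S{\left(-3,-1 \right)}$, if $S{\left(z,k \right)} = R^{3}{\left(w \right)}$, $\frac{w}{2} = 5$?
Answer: $2519$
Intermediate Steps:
$w = 10$ ($w = 2 \cdot 5 = 10$)
$R{\left(J \right)} = 4 + J$
$Y{\left(u \right)} = u^{2}$
$S{\left(z,k \right)} = 2744$ ($S{\left(z,k \right)} = \left(4 + 10\right)^{3} = 14^{3} = 2744$)
$- 9 Y{\left(-5 \right)} + S{\left(-3,-1 \right)} = - 9 \left(-5\right)^{2} + 2744 = \left(-9\right) 25 + 2744 = -225 + 2744 = 2519$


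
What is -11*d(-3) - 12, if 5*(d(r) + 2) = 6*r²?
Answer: -544/5 ≈ -108.80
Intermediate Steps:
d(r) = -2 + 6*r²/5 (d(r) = -2 + (6*r²)/5 = -2 + 6*r²/5)
-11*d(-3) - 12 = -11*(-2 + (6/5)*(-3)²) - 12 = -11*(-2 + (6/5)*9) - 12 = -11*(-2 + 54/5) - 12 = -11*44/5 - 12 = -484/5 - 12 = -544/5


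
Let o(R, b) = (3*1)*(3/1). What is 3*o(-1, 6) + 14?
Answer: 41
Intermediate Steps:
o(R, b) = 9 (o(R, b) = 3*(3*1) = 3*3 = 9)
3*o(-1, 6) + 14 = 3*9 + 14 = 27 + 14 = 41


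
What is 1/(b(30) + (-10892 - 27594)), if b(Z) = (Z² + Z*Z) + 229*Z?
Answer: -1/29816 ≈ -3.3539e-5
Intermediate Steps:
b(Z) = 2*Z² + 229*Z (b(Z) = (Z² + Z²) + 229*Z = 2*Z² + 229*Z)
1/(b(30) + (-10892 - 27594)) = 1/(30*(229 + 2*30) + (-10892 - 27594)) = 1/(30*(229 + 60) - 38486) = 1/(30*289 - 38486) = 1/(8670 - 38486) = 1/(-29816) = -1/29816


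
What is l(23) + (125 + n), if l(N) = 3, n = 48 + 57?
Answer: 233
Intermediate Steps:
n = 105
l(23) + (125 + n) = 3 + (125 + 105) = 3 + 230 = 233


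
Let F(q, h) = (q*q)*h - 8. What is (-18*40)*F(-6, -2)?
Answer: 57600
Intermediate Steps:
F(q, h) = -8 + h*q**2 (F(q, h) = q**2*h - 8 = h*q**2 - 8 = -8 + h*q**2)
(-18*40)*F(-6, -2) = (-18*40)*(-8 - 2*(-6)**2) = -720*(-8 - 2*36) = -720*(-8 - 72) = -720*(-80) = 57600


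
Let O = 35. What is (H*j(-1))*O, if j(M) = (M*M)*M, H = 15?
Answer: -525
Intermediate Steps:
j(M) = M**3 (j(M) = M**2*M = M**3)
(H*j(-1))*O = (15*(-1)**3)*35 = (15*(-1))*35 = -15*35 = -525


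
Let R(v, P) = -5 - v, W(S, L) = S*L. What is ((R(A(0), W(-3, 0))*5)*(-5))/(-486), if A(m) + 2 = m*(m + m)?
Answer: -25/162 ≈ -0.15432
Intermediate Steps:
A(m) = -2 + 2*m² (A(m) = -2 + m*(m + m) = -2 + m*(2*m) = -2 + 2*m²)
W(S, L) = L*S
((R(A(0), W(-3, 0))*5)*(-5))/(-486) = (((-5 - (-2 + 2*0²))*5)*(-5))/(-486) = (((-5 - (-2 + 2*0))*5)*(-5))*(-1/486) = (((-5 - (-2 + 0))*5)*(-5))*(-1/486) = (((-5 - 1*(-2))*5)*(-5))*(-1/486) = (((-5 + 2)*5)*(-5))*(-1/486) = (-3*5*(-5))*(-1/486) = -15*(-5)*(-1/486) = 75*(-1/486) = -25/162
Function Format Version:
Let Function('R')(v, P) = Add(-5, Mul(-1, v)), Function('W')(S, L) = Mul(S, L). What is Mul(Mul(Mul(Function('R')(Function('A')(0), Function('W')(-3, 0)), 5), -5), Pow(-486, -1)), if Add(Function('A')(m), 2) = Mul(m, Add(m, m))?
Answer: Rational(-25, 162) ≈ -0.15432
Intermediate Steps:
Function('A')(m) = Add(-2, Mul(2, Pow(m, 2))) (Function('A')(m) = Add(-2, Mul(m, Add(m, m))) = Add(-2, Mul(m, Mul(2, m))) = Add(-2, Mul(2, Pow(m, 2))))
Function('W')(S, L) = Mul(L, S)
Mul(Mul(Mul(Function('R')(Function('A')(0), Function('W')(-3, 0)), 5), -5), Pow(-486, -1)) = Mul(Mul(Mul(Add(-5, Mul(-1, Add(-2, Mul(2, Pow(0, 2))))), 5), -5), Pow(-486, -1)) = Mul(Mul(Mul(Add(-5, Mul(-1, Add(-2, Mul(2, 0)))), 5), -5), Rational(-1, 486)) = Mul(Mul(Mul(Add(-5, Mul(-1, Add(-2, 0))), 5), -5), Rational(-1, 486)) = Mul(Mul(Mul(Add(-5, Mul(-1, -2)), 5), -5), Rational(-1, 486)) = Mul(Mul(Mul(Add(-5, 2), 5), -5), Rational(-1, 486)) = Mul(Mul(Mul(-3, 5), -5), Rational(-1, 486)) = Mul(Mul(-15, -5), Rational(-1, 486)) = Mul(75, Rational(-1, 486)) = Rational(-25, 162)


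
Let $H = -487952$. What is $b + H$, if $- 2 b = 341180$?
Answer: $-658542$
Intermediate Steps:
$b = -170590$ ($b = \left(- \frac{1}{2}\right) 341180 = -170590$)
$b + H = -170590 - 487952 = -658542$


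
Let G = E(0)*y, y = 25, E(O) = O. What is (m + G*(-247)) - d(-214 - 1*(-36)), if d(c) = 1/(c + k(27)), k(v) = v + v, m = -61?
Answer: -7563/124 ≈ -60.992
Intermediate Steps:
k(v) = 2*v
G = 0 (G = 0*25 = 0)
d(c) = 1/(54 + c) (d(c) = 1/(c + 2*27) = 1/(c + 54) = 1/(54 + c))
(m + G*(-247)) - d(-214 - 1*(-36)) = (-61 + 0*(-247)) - 1/(54 + (-214 - 1*(-36))) = (-61 + 0) - 1/(54 + (-214 + 36)) = -61 - 1/(54 - 178) = -61 - 1/(-124) = -61 - 1*(-1/124) = -61 + 1/124 = -7563/124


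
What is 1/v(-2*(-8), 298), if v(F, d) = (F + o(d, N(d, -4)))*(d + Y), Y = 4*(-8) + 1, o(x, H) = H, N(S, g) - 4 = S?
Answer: 1/84906 ≈ 1.1778e-5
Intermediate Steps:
N(S, g) = 4 + S
Y = -31 (Y = -32 + 1 = -31)
v(F, d) = (-31 + d)*(4 + F + d) (v(F, d) = (F + (4 + d))*(d - 31) = (4 + F + d)*(-31 + d) = (-31 + d)*(4 + F + d))
1/v(-2*(-8), 298) = 1/(-124 + 298² - (-62)*(-8) - 27*298 - 2*(-8)*298) = 1/(-124 + 88804 - 31*16 - 8046 + 16*298) = 1/(-124 + 88804 - 496 - 8046 + 4768) = 1/84906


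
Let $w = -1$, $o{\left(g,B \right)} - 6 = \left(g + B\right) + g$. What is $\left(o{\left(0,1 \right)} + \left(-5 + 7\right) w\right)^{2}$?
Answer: $25$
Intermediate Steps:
$o{\left(g,B \right)} = 6 + B + 2 g$ ($o{\left(g,B \right)} = 6 + \left(\left(g + B\right) + g\right) = 6 + \left(\left(B + g\right) + g\right) = 6 + \left(B + 2 g\right) = 6 + B + 2 g$)
$\left(o{\left(0,1 \right)} + \left(-5 + 7\right) w\right)^{2} = \left(\left(6 + 1 + 2 \cdot 0\right) + \left(-5 + 7\right) \left(-1\right)\right)^{2} = \left(\left(6 + 1 + 0\right) + 2 \left(-1\right)\right)^{2} = \left(7 - 2\right)^{2} = 5^{2} = 25$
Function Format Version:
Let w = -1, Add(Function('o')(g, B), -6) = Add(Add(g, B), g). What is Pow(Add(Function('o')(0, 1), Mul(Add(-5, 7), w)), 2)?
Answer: 25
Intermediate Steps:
Function('o')(g, B) = Add(6, B, Mul(2, g)) (Function('o')(g, B) = Add(6, Add(Add(g, B), g)) = Add(6, Add(Add(B, g), g)) = Add(6, Add(B, Mul(2, g))) = Add(6, B, Mul(2, g)))
Pow(Add(Function('o')(0, 1), Mul(Add(-5, 7), w)), 2) = Pow(Add(Add(6, 1, Mul(2, 0)), Mul(Add(-5, 7), -1)), 2) = Pow(Add(Add(6, 1, 0), Mul(2, -1)), 2) = Pow(Add(7, -2), 2) = Pow(5, 2) = 25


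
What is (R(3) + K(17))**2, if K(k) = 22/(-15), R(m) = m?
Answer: 529/225 ≈ 2.3511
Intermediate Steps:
K(k) = -22/15 (K(k) = 22*(-1/15) = -22/15)
(R(3) + K(17))**2 = (3 - 22/15)**2 = (23/15)**2 = 529/225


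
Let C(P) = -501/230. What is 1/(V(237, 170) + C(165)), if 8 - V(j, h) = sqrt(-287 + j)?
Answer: 307970/4437921 + 264500*I*sqrt(2)/4437921 ≈ 0.069395 + 0.084287*I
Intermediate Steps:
V(j, h) = 8 - sqrt(-287 + j)
C(P) = -501/230 (C(P) = -501*1/230 = -501/230)
1/(V(237, 170) + C(165)) = 1/((8 - sqrt(-287 + 237)) - 501/230) = 1/((8 - sqrt(-50)) - 501/230) = 1/((8 - 5*I*sqrt(2)) - 501/230) = 1/(1339/230 - 5*I*sqrt(2))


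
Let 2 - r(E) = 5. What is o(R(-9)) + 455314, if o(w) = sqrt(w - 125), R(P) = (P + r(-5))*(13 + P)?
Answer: 455314 + I*sqrt(173) ≈ 4.5531e+5 + 13.153*I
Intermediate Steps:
r(E) = -3 (r(E) = 2 - 1*5 = 2 - 5 = -3)
R(P) = (-3 + P)*(13 + P) (R(P) = (P - 3)*(13 + P) = (-3 + P)*(13 + P))
o(w) = sqrt(-125 + w)
o(R(-9)) + 455314 = sqrt(-125 + (-39 + (-9)**2 + 10*(-9))) + 455314 = sqrt(-125 + (-39 + 81 - 90)) + 455314 = sqrt(-125 - 48) + 455314 = sqrt(-173) + 455314 = I*sqrt(173) + 455314 = 455314 + I*sqrt(173)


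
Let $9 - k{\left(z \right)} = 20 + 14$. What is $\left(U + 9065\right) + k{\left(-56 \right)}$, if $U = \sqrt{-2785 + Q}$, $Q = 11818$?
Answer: $9040 + \sqrt{9033} \approx 9135.0$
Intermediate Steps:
$k{\left(z \right)} = -25$ ($k{\left(z \right)} = 9 - \left(20 + 14\right) = 9 - 34 = -25$)
$U = \sqrt{9033}$ ($U = \sqrt{-2785 + 11818} = \sqrt{9033} \approx 95.042$)
$\left(U + 9065\right) + k{\left(-56 \right)} = \left(\sqrt{9033} + 9065\right) - 25 = \left(9065 + \sqrt{9033}\right) - 25 = 9040 + \sqrt{9033}$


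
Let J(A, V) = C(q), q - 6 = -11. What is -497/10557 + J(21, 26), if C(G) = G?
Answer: -53282/10557 ≈ -5.0471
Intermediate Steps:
q = -5 (q = 6 - 11 = -5)
J(A, V) = -5
-497/10557 + J(21, 26) = -497/10557 - 5 = -53282/10557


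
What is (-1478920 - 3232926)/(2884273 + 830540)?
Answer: -4711846/3714813 ≈ -1.2684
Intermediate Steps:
(-1478920 - 3232926)/(2884273 + 830540) = -4711846/3714813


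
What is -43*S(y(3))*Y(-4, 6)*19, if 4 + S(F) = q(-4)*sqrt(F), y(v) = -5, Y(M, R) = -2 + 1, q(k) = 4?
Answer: -3268 + 3268*I*sqrt(5) ≈ -3268.0 + 7307.5*I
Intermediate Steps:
Y(M, R) = -1
S(F) = -4 + 4*sqrt(F)
-43*S(y(3))*Y(-4, 6)*19 = -43*(-4 + 4*sqrt(-5))*(-1)*19 = -43*(-4 + 4*(I*sqrt(5)))*(-1)*19 = -43*(-4 + 4*I*sqrt(5))*(-1)*19 = -43*(4 - 4*I*sqrt(5))*19 = (-172 + 172*I*sqrt(5))*19 = -3268 + 3268*I*sqrt(5)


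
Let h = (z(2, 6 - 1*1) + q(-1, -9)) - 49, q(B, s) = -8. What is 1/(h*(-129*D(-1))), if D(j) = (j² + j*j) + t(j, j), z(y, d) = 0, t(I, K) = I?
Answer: 1/7353 ≈ 0.00013600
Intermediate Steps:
D(j) = j + 2*j² (D(j) = (j² + j*j) + j = (j² + j²) + j = 2*j² + j = j + 2*j²)
h = -57 (h = (0 - 8) - 49 = -8 - 49 = -57)
1/(h*(-129*D(-1))) = 1/(-(-7353)*(-(1 + 2*(-1)))) = 1/(-(-7353)*(-(1 - 2))) = 1/(-(-7353)*(-1*(-1))) = 1/(-(-7353)) = 1/(-57*(-129)) = 1/7353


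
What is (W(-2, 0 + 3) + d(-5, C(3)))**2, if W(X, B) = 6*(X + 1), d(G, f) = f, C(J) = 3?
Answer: 9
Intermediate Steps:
W(X, B) = 6 + 6*X (W(X, B) = 6*(1 + X) = 6 + 6*X)
(W(-2, 0 + 3) + d(-5, C(3)))**2 = ((6 + 6*(-2)) + 3)**2 = ((6 - 12) + 3)**2 = (-6 + 3)**2 = (-3)**2 = 9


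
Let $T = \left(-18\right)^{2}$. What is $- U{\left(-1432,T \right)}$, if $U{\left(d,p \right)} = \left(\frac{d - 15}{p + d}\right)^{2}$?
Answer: $- \frac{2093809}{1227664} \approx -1.7055$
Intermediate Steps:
$T = 324$
$U{\left(d,p \right)} = \frac{\left(-15 + d\right)^{2}}{\left(d + p\right)^{2}}$ ($U{\left(d,p \right)} = \left(\frac{-15 + d}{d + p}\right)^{2} = \frac{\left(-15 + d\right)^{2}}{\left(d + p\right)^{2}}$)
$- U{\left(-1432,T \right)} = - \frac{\left(-15 - 1432\right)^{2}}{\left(-1432 + 324\right)^{2}} = - \frac{\left(-1447\right)^{2}}{1227664} = - \frac{2093809}{1227664}$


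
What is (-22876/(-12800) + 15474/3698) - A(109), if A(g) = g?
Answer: -609598369/5916800 ≈ -103.03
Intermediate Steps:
(-22876/(-12800) + 15474/3698) - A(109) = (-22876/(-12800) + 15474/3698) - 1*109 = (-22876*(-1/12800) + 15474*(1/3698)) - 109 = (5719/3200 + 7737/1849) - 109 = 35332831/5916800 - 109 = -609598369/5916800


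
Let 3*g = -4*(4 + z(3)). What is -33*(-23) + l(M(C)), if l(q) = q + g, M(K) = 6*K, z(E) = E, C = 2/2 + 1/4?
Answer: 4543/6 ≈ 757.17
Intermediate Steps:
C = 5/4 (C = 2*(1/2) + 1*(1/4) = 1 + 1/4 = 5/4 ≈ 1.2500)
g = -28/3 (g = (-4*(4 + 3))/3 = (-4*7)/3 = (1/3)*(-28) = -28/3 ≈ -9.3333)
l(q) = -28/3 + q (l(q) = q - 28/3 = -28/3 + q)
-33*(-23) + l(M(C)) = -33*(-23) + (-28/3 + 6*(5/4)) = 759 + (-28/3 + 15/2) = 759 - 11/6 = 4543/6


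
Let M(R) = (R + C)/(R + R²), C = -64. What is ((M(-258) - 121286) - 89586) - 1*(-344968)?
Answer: 4445684527/33153 ≈ 1.3410e+5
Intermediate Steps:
M(R) = (-64 + R)/(R + R²) (M(R) = (R - 64)/(R + R²) = (-64 + R)/(R + R²))
((M(-258) - 121286) - 89586) - 1*(-344968) = (((-64 - 258)/((-258)*(1 - 258)) - 121286) - 89586) - 1*(-344968) = ((-1/258*(-322)/(-257) - 121286) - 89586) + 344968 = ((-1/258*(-1/257)*(-322) - 121286) - 89586) + 344968 = ((-161/33153 - 121286) - 89586) + 344968 = (-4020994919/33153 - 89586) + 344968 = -6991039577/33153 + 344968 = 4445684527/33153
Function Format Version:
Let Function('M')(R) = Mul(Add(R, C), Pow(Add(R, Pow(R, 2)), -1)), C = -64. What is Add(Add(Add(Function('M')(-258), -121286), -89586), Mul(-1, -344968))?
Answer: Rational(4445684527, 33153) ≈ 1.3410e+5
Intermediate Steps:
Function('M')(R) = Mul(Pow(Add(R, Pow(R, 2)), -1), Add(-64, R)) (Function('M')(R) = Mul(Add(R, -64), Pow(Add(R, Pow(R, 2)), -1)) = Mul(Add(-64, R), Pow(Add(R, Pow(R, 2)), -1)) = Mul(Pow(Add(R, Pow(R, 2)), -1), Add(-64, R)))
Add(Add(Add(Function('M')(-258), -121286), -89586), Mul(-1, -344968)) = Add(Add(Add(Mul(Pow(-258, -1), Pow(Add(1, -258), -1), Add(-64, -258)), -121286), -89586), Mul(-1, -344968)) = Add(Add(Add(Mul(Rational(-1, 258), Pow(-257, -1), -322), -121286), -89586), 344968) = Add(Add(Add(Mul(Rational(-1, 258), Rational(-1, 257), -322), -121286), -89586), 344968) = Add(Add(Add(Rational(-161, 33153), -121286), -89586), 344968) = Add(Add(Rational(-4020994919, 33153), -89586), 344968) = Add(Rational(-6991039577, 33153), 344968) = Rational(4445684527, 33153)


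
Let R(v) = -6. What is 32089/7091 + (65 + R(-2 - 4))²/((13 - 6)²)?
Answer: 3750876/49637 ≈ 75.566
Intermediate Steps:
32089/7091 + (65 + R(-2 - 4))²/((13 - 6)²) = 32089/7091 + (65 - 6)²/((13 - 6)²) = 32089*(1/7091) + 59²/(7²) = 32089/7091 + 3481/49 = 3750876/49637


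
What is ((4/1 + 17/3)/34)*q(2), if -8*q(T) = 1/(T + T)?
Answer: -29/3264 ≈ -0.0088848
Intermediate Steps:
q(T) = -1/(16*T) (q(T) = -1/(8*(T + T)) = -1/(2*T)/8 = -1/(16*T))
((4/1 + 17/3)/34)*q(2) = ((4/1 + 17/3)/34)*(-1/16/2) = ((4*1 + 17*(⅓))*(1/34))*(-1/16*½) = ((4 + 17/3)*(1/34))*(-1/32) = ((29/3)*(1/34))*(-1/32) = (29/102)*(-1/32) = -29/3264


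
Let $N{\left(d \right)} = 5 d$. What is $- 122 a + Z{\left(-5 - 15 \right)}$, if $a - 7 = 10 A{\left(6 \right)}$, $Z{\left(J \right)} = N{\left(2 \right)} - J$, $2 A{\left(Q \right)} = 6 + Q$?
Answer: $-8144$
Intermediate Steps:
$A{\left(Q \right)} = 3 + \frac{Q}{2}$ ($A{\left(Q \right)} = \frac{6 + Q}{2} = 3 + \frac{Q}{2}$)
$Z{\left(J \right)} = 10 - J$ ($Z{\left(J \right)} = 5 \cdot 2 - J = 10 - J$)
$a = 67$ ($a = 7 + 10 \left(3 + \frac{1}{2} \cdot 6\right) = 7 + 10 \left(3 + 3\right) = 7 + 10 \cdot 6 = 7 + 60 = 67$)
$- 122 a + Z{\left(-5 - 15 \right)} = \left(-122\right) 67 + \left(10 - \left(-5 - 15\right)\right) = -8174 + \left(10 - \left(-5 - 15\right)\right) = -8174 + \left(10 - -20\right) = -8174 + \left(10 + 20\right) = -8174 + 30 = -8144$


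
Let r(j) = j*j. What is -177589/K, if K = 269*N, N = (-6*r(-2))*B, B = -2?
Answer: -177589/12912 ≈ -13.754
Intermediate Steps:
r(j) = j²
N = 48 (N = -6*(-2)²*(-2) = -6*4*(-2) = -24*(-2) = 48)
K = 12912 (K = 269*48 = 12912)
-177589/K = -177589/12912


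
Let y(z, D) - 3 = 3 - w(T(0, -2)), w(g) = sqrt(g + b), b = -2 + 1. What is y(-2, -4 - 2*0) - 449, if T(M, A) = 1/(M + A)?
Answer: -443 - I*sqrt(6)/2 ≈ -443.0 - 1.2247*I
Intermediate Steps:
T(M, A) = 1/(A + M)
b = -1
w(g) = sqrt(-1 + g) (w(g) = sqrt(g - 1) = sqrt(-1 + g))
y(z, D) = 6 - I*sqrt(6)/2 (y(z, D) = 3 + (3 - sqrt(-1 + 1/(-2 + 0))) = 3 + (3 - sqrt(-1 + 1/(-2))) = 3 + (3 - sqrt(-1 - 1/2)) = 3 + (3 - sqrt(-3/2)) = 3 + (3 - I*sqrt(6)/2) = 6 - I*sqrt(6)/2)
y(-2, -4 - 2*0) - 449 = (6 - I*sqrt(6)/2) - 449 = -443 - I*sqrt(6)/2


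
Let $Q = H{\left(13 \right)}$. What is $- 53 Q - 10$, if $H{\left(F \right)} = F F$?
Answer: $-8967$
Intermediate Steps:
$H{\left(F \right)} = F^{2}$
$Q = 169$ ($Q = 13^{2} = 169$)
$- 53 Q - 10 = \left(-53\right) 169 - 10 = -8957 - 10 = -8967$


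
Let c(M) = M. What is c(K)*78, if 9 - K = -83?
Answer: 7176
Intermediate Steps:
K = 92 (K = 9 - 1*(-83) = 9 + 83 = 92)
c(K)*78 = 92*78 = 7176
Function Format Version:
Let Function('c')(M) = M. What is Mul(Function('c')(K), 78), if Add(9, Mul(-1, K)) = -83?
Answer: 7176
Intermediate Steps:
K = 92 (K = Add(9, Mul(-1, -83)) = Add(9, 83) = 92)
Mul(Function('c')(K), 78) = Mul(92, 78) = 7176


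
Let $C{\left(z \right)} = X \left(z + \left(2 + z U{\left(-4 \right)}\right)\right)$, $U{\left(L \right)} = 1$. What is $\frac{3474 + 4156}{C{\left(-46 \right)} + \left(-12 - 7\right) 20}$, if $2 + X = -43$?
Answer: $\frac{763}{367} \approx 2.079$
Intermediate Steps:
$X = -45$ ($X = -2 - 43 = -45$)
$C{\left(z \right)} = -90 - 90 z$ ($C{\left(z \right)} = - 45 \left(z + \left(2 + z 1\right)\right) = - 45 \left(z + \left(2 + z\right)\right) = - 45 \left(2 + 2 z\right) = -90 - 90 z$)
$\frac{3474 + 4156}{C{\left(-46 \right)} + \left(-12 - 7\right) 20} = \frac{3474 + 4156}{\left(-90 - -4140\right) + \left(-12 - 7\right) 20} = \frac{7630}{\left(-90 + 4140\right) - 380} = \frac{7630}{4050 - 380} = \frac{7630}{3670} = 7630 \cdot \frac{1}{3670} = \frac{763}{367}$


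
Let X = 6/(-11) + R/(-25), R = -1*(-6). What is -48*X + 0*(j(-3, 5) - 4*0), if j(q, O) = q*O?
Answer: 10368/275 ≈ 37.702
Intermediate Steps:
j(q, O) = O*q
R = 6
X = -216/275 (X = 6/(-11) + 6/(-25) = 6*(-1/11) + 6*(-1/25) = -6/11 - 6/25 = -216/275 ≈ -0.78545)
-48*X + 0*(j(-3, 5) - 4*0) = -48*(-216/275) + 0*(5*(-3) - 4*0) = 10368/275 + 0*(-15 + 0) = 10368/275 + 0*(-15) = 10368/275 + 0 = 10368/275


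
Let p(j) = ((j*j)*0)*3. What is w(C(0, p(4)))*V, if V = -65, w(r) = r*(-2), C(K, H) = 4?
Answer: 520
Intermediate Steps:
p(j) = 0 (p(j) = (j²*0)*3 = 0*3 = 0)
w(r) = -2*r
w(C(0, p(4)))*V = -2*4*(-65) = -8*(-65) = 520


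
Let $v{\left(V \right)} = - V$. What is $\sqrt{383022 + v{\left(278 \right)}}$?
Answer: $2 \sqrt{95686} \approx 618.66$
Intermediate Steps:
$\sqrt{383022 + v{\left(278 \right)}} = \sqrt{383022 - 278} = \sqrt{382744} = 2 \sqrt{95686}$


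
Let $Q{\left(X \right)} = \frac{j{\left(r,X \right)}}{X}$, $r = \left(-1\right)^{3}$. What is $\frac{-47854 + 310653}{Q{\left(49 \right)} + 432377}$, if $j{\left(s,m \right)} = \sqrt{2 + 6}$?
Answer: $\frac{272821411978423}{448866638179721} - \frac{25754302 \sqrt{2}}{448866638179721} \approx 0.6078$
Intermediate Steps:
$r = -1$
$j{\left(s,m \right)} = 2 \sqrt{2}$ ($j{\left(s,m \right)} = \sqrt{8} = 2 \sqrt{2}$)
$Q{\left(X \right)} = \frac{2 \sqrt{2}}{X}$
$\frac{-47854 + 310653}{Q{\left(49 \right)} + 432377} = \frac{-47854 + 310653}{\frac{2 \sqrt{2}}{49} + 432377} = \frac{262799}{2 \sqrt{2} \cdot \frac{1}{49} + 432377} = \frac{262799}{\frac{2 \sqrt{2}}{49} + 432377} = \frac{262799}{432377 + \frac{2 \sqrt{2}}{49}}$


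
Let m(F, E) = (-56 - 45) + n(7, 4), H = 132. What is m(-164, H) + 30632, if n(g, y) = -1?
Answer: 30530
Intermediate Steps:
m(F, E) = -102 (m(F, E) = (-56 - 45) - 1 = -101 - 1 = -102)
m(-164, H) + 30632 = -102 + 30632 = 30530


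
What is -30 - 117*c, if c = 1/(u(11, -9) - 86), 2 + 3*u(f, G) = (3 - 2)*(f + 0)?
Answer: -2373/83 ≈ -28.590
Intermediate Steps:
u(f, G) = -2/3 + f/3 (u(f, G) = -2/3 + ((3 - 2)*(f + 0))/3 = -2/3 + (1*f)/3 = -2/3 + f/3)
c = -1/83 (c = 1/((-2/3 + (1/3)*11) - 86) = 1/((-2/3 + 11/3) - 86) = 1/(3 - 86) = 1/(-83) = -1/83 ≈ -0.012048)
-30 - 117*c = -30 - 117*(-1/83) = -30 + 117/83 = -2373/83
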